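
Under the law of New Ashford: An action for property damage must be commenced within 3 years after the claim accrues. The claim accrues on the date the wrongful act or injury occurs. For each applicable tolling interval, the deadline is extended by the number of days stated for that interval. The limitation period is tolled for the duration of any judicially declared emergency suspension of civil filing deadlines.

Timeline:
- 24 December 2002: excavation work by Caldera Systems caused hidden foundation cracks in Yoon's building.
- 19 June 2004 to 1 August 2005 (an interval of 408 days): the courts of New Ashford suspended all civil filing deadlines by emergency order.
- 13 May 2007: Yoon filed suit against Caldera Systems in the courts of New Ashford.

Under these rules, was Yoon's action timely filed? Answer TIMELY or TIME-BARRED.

The claim accrued on 24 December 2002, when the wrongful act occurred.
3 years from 24 December 2002 is 24 December 2005.
The emergency suspension of filing deadlines from 19 June 2004 to 1 August 2005 tolled the period for 408 days, extending the deadline to 5 February 2007.
Filing on 13 May 2007 missed the 5 February 2007 deadline — the action is time-barred.

TIME-BARRED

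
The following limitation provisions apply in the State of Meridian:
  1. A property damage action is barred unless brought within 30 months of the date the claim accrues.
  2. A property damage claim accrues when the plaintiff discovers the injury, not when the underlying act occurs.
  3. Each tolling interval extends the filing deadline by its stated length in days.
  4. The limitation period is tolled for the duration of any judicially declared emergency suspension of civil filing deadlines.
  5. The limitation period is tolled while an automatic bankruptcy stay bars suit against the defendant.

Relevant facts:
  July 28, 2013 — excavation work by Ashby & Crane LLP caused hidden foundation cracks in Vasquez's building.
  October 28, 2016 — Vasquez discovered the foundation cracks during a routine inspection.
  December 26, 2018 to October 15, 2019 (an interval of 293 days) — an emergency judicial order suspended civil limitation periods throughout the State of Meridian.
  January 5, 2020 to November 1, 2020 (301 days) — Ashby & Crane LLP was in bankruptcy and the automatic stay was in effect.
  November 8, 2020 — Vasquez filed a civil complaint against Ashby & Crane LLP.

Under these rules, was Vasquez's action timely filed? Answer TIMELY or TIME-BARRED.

TIMELY

The claim did not accrue until Vasquez discovered the injury on October 28, 2016; the July 28, 2013 act date does not start the clock under the stated rule.
The untolled deadline — 30 months after October 28, 2016 — is April 28, 2019.
The period was tolled for 293 days by the emergency suspension of filing deadlines (December 26, 2018 to October 15, 2019), pushing the deadline to February 15, 2020.
The automatic bankruptcy stay from January 5, 2020 to November 1, 2020 tolled the period for 301 days, extending the deadline to December 12, 2020.
The November 8, 2020 filing precedes the December 12, 2020 deadline; the claim is timely.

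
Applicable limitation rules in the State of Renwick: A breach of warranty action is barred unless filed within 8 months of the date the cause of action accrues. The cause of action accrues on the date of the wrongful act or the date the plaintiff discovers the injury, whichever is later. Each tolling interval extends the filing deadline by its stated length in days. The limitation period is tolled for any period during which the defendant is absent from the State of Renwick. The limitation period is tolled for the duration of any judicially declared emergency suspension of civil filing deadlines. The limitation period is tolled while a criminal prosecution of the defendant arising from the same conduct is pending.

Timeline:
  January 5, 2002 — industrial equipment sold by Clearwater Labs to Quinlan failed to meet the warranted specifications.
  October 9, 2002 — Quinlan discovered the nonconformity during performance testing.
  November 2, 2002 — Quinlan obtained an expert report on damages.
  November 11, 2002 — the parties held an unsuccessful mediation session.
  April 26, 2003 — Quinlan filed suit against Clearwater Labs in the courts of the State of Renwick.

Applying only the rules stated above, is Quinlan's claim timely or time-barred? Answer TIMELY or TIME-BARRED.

TIMELY

The claim accrued on October 9, 2002 — the later of the January 5, 2002 act and the October 9, 2002 discovery.
The untolled deadline — 8 months after October 9, 2002 — is June 9, 2003.
Nothing else in the chronology tolls or restarts the period.
Filing on April 26, 2003 beat the June 9, 2003 deadline — the action is timely.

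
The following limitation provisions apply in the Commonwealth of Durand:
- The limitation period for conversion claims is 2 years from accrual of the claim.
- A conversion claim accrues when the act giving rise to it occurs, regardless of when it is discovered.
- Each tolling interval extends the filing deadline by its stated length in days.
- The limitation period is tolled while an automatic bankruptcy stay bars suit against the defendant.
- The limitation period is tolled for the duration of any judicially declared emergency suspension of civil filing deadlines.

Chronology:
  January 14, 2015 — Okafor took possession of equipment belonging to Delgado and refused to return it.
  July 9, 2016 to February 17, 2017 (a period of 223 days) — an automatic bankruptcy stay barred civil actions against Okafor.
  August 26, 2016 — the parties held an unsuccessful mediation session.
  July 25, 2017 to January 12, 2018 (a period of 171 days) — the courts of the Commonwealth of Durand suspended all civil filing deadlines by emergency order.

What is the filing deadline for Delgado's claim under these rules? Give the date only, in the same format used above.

February 12, 2018

The claim accrued on January 14, 2015, the date of the act.
2 years from January 14, 2015 is January 14, 2017.
The period was tolled for 223 days by the automatic bankruptcy stay (July 9, 2016 to February 17, 2017), pushing the deadline to August 25, 2017.
Because the emergency suspension of filing deadlines ran from July 25, 2017 to January 12, 2018, the deadline is extended by 171 days to February 12, 2018.
Nothing else in the chronology tolls or restarts the period.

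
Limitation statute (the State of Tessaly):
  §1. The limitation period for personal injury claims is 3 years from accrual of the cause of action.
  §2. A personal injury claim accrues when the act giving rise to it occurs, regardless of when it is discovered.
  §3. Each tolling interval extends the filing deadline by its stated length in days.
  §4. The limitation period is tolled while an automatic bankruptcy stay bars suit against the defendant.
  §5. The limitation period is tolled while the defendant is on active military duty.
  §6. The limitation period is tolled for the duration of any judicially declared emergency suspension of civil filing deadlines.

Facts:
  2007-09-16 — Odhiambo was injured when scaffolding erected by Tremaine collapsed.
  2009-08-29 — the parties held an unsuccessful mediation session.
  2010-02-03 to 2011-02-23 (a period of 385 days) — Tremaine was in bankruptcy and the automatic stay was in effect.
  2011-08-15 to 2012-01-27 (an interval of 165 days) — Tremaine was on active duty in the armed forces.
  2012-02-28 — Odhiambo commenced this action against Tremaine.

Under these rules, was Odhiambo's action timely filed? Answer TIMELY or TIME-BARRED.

TIMELY

The claim accrued on 2007-09-16, when the wrongful act occurred.
Adding the 3 years base period to 2007-09-16 gives a deadline of 2010-09-16, before any tolling.
The automatic bankruptcy stay from 2010-02-03 to 2011-02-23 tolled the period for 385 days, extending the deadline to 2011-10-06.
The defendant's active military service from 2011-08-15 to 2012-01-27 tolled the period for 165 days, extending the deadline to 2012-03-19.
None of the other events listed affects the running of the period under the stated rules.
The 2012-02-28 filing precedes the 2012-03-19 deadline; the claim is timely.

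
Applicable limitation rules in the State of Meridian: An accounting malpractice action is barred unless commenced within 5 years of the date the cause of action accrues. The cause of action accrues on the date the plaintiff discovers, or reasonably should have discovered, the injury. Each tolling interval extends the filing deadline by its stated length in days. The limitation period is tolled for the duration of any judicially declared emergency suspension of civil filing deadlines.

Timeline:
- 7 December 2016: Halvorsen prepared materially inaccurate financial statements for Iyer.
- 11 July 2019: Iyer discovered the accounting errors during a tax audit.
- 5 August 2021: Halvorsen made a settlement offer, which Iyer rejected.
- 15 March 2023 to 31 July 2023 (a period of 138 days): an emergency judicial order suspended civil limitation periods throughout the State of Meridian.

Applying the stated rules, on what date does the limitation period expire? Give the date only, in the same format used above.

26 November 2024

The claim did not accrue until Iyer discovered the injury on 11 July 2019; the 7 December 2016 act date does not start the clock under the stated rule.
5 years from 11 July 2019 is 11 July 2024.
The emergency suspension of filing deadlines from 15 March 2023 to 31 July 2023 tolled the period for 138 days, extending the deadline to 26 November 2024.
Nothing else in the chronology tolls or restarts the period.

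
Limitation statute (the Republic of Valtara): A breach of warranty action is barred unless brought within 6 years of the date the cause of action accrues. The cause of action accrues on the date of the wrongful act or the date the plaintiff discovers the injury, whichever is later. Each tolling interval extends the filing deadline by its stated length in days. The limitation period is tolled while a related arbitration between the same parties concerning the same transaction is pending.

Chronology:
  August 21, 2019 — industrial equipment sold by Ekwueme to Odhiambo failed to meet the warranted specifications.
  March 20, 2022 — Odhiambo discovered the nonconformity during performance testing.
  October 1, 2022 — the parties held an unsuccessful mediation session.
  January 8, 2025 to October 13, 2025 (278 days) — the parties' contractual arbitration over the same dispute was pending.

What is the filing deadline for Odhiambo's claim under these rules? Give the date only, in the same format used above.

December 23, 2028

Taking the later of the act (August 21, 2019) and discovery (March 20, 2022), the claim accrued on March 20, 2022.
Adding the 6 years base period to March 20, 2022 gives a deadline of March 20, 2028, before any tolling.
The period was tolled for 278 days by the pending related arbitration (January 8, 2025 to October 13, 2025), pushing the deadline to December 23, 2028.
Nothing else in the chronology tolls or restarts the period.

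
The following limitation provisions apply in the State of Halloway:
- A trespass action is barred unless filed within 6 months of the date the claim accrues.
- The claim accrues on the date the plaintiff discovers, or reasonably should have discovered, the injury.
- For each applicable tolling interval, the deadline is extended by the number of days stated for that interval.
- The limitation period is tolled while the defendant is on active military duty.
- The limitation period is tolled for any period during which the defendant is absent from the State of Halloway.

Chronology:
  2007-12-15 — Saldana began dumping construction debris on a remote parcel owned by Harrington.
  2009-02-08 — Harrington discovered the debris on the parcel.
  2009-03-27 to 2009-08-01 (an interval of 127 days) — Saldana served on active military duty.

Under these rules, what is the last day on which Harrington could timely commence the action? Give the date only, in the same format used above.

The claim did not accrue until Harrington discovered the injury on 2009-02-08; the 2007-12-15 act date does not start the clock under the stated rule.
6 months from 2009-02-08 is 2009-08-08.
Because the defendant's active military service ran from 2009-03-27 to 2009-08-01, the deadline is extended by 127 days to 2009-12-13.

2009-12-13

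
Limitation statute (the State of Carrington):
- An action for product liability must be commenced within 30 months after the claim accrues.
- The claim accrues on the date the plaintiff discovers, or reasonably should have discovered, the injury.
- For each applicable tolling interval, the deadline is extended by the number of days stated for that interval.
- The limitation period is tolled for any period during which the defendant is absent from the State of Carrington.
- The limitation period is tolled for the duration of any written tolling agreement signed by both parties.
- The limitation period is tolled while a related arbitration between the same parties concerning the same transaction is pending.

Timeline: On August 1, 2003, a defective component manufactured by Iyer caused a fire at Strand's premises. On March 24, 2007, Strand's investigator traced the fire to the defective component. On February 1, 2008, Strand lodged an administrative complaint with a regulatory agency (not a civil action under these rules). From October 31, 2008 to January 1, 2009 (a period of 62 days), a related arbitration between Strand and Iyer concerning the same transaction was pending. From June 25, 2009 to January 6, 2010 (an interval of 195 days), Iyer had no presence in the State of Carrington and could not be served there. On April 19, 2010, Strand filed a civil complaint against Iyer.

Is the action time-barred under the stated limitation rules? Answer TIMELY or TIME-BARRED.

Under the discovery rule, the claim accrued on March 24, 2007, when Strand discovered the injury — not on the August 1, 2003 date of the underlying act.
The untolled deadline — 30 months after March 24, 2007 — is September 24, 2009.
The period was tolled for 62 days by the pending related arbitration (October 31, 2008 to January 1, 2009), pushing the deadline to November 25, 2009.
The defendant's absence from the jurisdiction from June 25, 2009 to January 6, 2010 tolled the period for 195 days, extending the deadline to June 8, 2010.
None of the other events listed affects the running of the period under the stated rules.
The April 19, 2010 filing precedes the June 8, 2010 deadline; the claim is timely.

TIMELY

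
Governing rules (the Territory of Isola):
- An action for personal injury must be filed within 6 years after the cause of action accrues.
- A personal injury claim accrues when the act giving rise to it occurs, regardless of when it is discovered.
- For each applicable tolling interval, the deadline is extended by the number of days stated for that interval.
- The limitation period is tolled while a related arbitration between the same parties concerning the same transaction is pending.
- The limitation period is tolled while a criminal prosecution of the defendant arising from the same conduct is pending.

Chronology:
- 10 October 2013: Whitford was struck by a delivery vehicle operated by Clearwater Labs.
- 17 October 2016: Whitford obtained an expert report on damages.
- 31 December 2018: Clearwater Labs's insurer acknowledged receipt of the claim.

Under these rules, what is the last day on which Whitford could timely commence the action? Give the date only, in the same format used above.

10 October 2019

The cause of action accrued on 10 October 2013, the date of the act.
6 years from 10 October 2013 is 10 October 2019.
Nothing else in the chronology tolls or restarts the period.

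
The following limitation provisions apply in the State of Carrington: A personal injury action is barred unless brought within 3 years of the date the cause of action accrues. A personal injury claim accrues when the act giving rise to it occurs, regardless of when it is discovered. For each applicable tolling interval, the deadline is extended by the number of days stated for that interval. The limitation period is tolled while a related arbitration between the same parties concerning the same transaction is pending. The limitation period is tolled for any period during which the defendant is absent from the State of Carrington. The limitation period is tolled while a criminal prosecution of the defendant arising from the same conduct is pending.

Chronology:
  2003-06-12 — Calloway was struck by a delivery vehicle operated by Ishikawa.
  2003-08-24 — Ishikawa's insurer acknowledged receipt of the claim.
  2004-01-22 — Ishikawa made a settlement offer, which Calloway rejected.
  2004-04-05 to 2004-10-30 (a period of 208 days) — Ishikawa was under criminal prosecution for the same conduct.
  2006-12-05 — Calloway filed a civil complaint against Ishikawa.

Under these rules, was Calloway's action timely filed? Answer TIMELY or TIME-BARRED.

TIMELY

The cause of action accrued on 2003-06-12, the date of the act.
The untolled deadline — 3 years after 2003-06-12 — is 2006-06-12.
Because the pending criminal prosecution ran from 2004-04-05 to 2004-10-30, the deadline is extended by 208 days to 2007-01-06.
The other events in the timeline have no effect on the limitation period under the stated rules.
The 2006-12-05 filing precedes the 2007-01-06 deadline; the claim is timely.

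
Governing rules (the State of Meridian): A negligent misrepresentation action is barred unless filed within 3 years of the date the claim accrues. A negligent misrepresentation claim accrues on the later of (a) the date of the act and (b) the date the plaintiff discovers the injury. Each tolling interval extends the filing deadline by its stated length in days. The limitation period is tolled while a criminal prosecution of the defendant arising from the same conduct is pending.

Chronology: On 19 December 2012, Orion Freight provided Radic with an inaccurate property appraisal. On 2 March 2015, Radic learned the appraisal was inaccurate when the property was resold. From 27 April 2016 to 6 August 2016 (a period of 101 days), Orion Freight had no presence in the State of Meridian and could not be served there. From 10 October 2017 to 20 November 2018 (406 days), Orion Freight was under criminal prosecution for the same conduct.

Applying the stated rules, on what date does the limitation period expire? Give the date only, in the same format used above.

Because discovery on 2 March 2015 post-dates the 19 December 2012 act, accrual under the later-of rule falls on 2 March 2015.
The untolled deadline — 3 years after 2 March 2015 — is 2 March 2018.
The period was tolled for 406 days by the pending criminal prosecution (10 October 2017 to 20 November 2018), pushing the deadline to 12 April 2019.
Although the defendant's absence ran from 27 April 2016 to 6 August 2016, the stated rules do not make that a tolling event, so it is disregarded.

12 April 2019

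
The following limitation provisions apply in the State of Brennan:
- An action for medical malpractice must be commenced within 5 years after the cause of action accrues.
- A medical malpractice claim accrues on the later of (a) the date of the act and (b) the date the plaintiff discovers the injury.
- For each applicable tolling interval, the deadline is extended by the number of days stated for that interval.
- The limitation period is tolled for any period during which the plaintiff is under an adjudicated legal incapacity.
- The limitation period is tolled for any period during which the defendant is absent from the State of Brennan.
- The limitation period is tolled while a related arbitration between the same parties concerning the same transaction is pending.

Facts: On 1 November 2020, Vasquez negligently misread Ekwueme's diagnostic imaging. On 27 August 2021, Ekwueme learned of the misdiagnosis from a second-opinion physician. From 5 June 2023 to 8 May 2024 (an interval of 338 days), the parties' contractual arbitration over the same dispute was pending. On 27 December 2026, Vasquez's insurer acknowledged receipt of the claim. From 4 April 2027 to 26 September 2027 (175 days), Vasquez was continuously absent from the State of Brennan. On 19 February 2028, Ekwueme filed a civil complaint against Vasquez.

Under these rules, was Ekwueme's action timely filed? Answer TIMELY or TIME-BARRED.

Taking the later of the act (1 November 2020) and discovery (27 August 2021), the claim accrued on 27 August 2021.
Adding the 5 years base period to 27 August 2021 gives a deadline of 27 August 2026, before any tolling.
The pending related arbitration from 5 June 2023 to 8 May 2024 tolled the period for 338 days, extending the deadline to 31 July 2027.
The period was tolled for 175 days by the defendant's absence from the jurisdiction (4 April 2027 to 26 September 2027), pushing the deadline to 22 January 2028.
The other events in the timeline have no effect on the limitation period under the stated rules.
The 19 February 2028 filing falls after the 22 January 2028 deadline; the claim is time-barred.

TIME-BARRED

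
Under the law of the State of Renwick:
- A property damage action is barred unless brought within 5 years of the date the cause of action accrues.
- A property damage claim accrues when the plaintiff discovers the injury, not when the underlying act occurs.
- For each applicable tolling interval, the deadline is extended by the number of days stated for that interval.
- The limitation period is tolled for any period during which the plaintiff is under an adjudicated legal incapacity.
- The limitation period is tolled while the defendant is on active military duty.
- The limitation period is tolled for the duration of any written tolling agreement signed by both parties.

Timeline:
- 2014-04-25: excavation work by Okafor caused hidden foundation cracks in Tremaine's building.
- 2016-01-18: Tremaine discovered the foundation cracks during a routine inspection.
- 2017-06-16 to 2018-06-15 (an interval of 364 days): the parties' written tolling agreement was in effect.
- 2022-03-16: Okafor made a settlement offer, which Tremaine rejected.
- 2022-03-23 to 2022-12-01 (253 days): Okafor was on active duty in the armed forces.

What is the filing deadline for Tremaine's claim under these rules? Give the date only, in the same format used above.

Accrual is tied to discovery, so the period began on 2016-01-18 rather than on 2014-04-25 when the act occurred.
Adding the 5 years base period to 2016-01-18 gives a deadline of 2021-01-18, before any tolling.
The period was tolled for 364 days by the written tolling agreement (2017-06-16 to 2018-06-15), pushing the deadline to 2022-01-17.
By the time the defendant's active military service began on 2022-03-23, the limitation period had already expired on 2022-01-17; that interval cannot revive it.
The other events in the timeline have no effect on the limitation period under the stated rules.

2022-01-17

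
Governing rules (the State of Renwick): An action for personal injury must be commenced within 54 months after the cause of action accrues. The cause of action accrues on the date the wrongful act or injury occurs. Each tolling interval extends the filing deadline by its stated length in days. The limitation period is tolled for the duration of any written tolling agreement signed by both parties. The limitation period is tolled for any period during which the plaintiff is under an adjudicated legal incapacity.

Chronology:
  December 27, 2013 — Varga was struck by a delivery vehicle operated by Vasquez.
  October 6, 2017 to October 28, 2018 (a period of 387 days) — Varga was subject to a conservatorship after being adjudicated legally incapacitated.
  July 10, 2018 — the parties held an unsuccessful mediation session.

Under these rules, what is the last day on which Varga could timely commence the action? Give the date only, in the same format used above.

July 19, 2019

The claim accrued on December 27, 2013, when the wrongful act occurred.
54 months from December 27, 2013 is June 27, 2018.
Because the plaintiff's legal incapacity ran from October 6, 2017 to October 28, 2018, the deadline is extended by 387 days to July 19, 2019.
None of the other events listed affects the running of the period under the stated rules.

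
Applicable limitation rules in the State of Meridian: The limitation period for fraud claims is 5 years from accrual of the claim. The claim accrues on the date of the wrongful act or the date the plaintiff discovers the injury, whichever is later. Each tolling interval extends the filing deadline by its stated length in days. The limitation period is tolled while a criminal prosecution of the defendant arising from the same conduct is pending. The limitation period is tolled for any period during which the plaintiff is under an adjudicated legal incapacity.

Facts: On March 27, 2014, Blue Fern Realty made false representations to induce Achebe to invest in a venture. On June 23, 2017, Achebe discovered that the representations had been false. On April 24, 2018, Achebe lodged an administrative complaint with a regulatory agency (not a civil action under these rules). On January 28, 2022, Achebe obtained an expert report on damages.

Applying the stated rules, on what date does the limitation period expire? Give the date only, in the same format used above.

Because discovery on June 23, 2017 post-dates the March 27, 2014 act, accrual under the later-of rule falls on June 23, 2017.
The untolled deadline — 5 years after June 23, 2017 — is June 23, 2022.
None of the other events listed affects the running of the period under the stated rules.

June 23, 2022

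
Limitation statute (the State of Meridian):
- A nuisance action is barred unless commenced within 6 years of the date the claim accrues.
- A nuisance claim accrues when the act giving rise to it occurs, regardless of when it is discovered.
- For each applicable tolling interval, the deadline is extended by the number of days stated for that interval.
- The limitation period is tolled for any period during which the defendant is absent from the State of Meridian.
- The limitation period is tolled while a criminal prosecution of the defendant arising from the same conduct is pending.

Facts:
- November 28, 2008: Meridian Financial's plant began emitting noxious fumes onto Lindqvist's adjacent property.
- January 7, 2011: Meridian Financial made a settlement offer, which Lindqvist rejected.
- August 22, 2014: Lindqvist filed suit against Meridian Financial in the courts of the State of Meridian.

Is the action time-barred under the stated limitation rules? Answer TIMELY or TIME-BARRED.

TIMELY

The limitation period began to run on November 28, 2008.
Adding the 6 years base period to November 28, 2008 gives a deadline of November 28, 2014, before any tolling.
None of the other events listed affects the running of the period under the stated rules.
The August 22, 2014 filing precedes the November 28, 2014 deadline; the claim is timely.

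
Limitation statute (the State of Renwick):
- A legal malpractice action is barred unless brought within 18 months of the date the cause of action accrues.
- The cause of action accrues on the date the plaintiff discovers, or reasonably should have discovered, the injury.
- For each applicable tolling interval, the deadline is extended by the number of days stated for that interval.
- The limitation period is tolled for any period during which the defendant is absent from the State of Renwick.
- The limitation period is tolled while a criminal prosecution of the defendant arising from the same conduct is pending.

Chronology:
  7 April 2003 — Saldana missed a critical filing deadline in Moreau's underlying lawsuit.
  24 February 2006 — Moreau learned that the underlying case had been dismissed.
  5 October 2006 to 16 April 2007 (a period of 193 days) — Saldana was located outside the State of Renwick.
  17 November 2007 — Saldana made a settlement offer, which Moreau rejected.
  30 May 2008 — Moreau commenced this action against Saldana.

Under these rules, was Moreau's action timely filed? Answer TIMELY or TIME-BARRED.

The claim did not accrue until Moreau discovered the injury on 24 February 2006; the 7 April 2003 act date does not start the clock under the stated rule.
The untolled deadline — 18 months after 24 February 2006 — is 24 August 2007.
The period was tolled for 193 days by the defendant's absence from the jurisdiction (5 October 2006 to 16 April 2007), pushing the deadline to 4 March 2008.
None of the other events listed affects the running of the period under the stated rules.
The 30 May 2008 filing falls after the 4 March 2008 deadline; the claim is time-barred.

TIME-BARRED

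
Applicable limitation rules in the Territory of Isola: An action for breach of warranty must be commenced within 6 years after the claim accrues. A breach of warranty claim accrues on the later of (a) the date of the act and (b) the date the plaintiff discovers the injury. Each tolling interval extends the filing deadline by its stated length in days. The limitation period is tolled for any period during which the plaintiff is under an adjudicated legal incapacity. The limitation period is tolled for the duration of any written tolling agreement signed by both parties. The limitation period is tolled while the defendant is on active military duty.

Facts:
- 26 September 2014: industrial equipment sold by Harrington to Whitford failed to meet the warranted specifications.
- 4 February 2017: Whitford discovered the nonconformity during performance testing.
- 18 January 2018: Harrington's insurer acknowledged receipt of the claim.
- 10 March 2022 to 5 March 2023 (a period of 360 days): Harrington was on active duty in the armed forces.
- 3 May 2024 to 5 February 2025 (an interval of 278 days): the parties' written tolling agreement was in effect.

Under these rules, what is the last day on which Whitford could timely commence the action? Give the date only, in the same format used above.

30 January 2024

Because discovery on 4 February 2017 post-dates the 26 September 2014 act, accrual under the later-of rule falls on 4 February 2017.
6 years from 4 February 2017 is 4 February 2023.
The defendant's active military service from 10 March 2022 to 5 March 2023 tolled the period for 360 days, extending the deadline to 30 January 2024.
The written tolling agreement starting 3 May 2024 came too late — the period had run on 30 January 2024 — and so does not extend the deadline.
Nothing else in the chronology tolls or restarts the period.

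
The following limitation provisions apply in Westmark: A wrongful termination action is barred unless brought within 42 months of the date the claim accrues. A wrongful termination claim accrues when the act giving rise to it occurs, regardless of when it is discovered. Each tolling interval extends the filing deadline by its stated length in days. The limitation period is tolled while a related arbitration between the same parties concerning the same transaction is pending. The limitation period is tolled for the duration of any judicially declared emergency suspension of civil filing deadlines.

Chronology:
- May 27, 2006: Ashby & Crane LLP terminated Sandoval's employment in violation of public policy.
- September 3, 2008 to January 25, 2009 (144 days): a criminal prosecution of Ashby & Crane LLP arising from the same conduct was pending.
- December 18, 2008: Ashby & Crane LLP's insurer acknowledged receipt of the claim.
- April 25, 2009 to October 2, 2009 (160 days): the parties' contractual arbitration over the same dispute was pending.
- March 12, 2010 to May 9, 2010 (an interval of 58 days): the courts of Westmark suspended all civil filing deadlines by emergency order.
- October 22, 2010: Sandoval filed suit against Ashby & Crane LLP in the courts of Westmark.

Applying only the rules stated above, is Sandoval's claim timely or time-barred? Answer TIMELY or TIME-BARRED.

The claim accrued on May 27, 2006, the date of the act.
Adding the 42 months base period to May 27, 2006 gives a deadline of November 27, 2009, before any tolling.
The period was tolled for 160 days by the pending related arbitration (April 25, 2009 to October 2, 2009), pushing the deadline to May 6, 2010.
The period was tolled for 58 days by the emergency suspension of filing deadlines (March 12, 2010 to May 9, 2010), pushing the deadline to July 3, 2010.
The pending criminal prosecution from September 3, 2008 to January 25, 2009 does not toll the period, because no stated rule makes a criminal prosecution a tolling event.
The other events in the timeline have no effect on the limitation period under the stated rules.
Sandoval filed on October 22, 2010, after the July 3, 2010 deadline, so the action is time-barred.

TIME-BARRED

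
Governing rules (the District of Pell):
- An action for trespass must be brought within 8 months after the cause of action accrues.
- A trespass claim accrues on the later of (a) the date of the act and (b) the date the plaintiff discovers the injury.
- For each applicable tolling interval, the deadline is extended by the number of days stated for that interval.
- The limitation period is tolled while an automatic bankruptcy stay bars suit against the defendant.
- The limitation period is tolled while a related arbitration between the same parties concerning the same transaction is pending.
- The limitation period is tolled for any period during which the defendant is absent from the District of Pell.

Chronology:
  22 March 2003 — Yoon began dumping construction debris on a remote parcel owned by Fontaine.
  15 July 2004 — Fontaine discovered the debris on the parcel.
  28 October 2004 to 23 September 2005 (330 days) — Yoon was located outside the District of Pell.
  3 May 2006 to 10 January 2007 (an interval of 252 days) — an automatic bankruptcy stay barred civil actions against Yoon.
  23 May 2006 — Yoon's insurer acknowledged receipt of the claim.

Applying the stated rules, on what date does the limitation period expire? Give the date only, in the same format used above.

Taking the later of the act (22 March 2003) and discovery (15 July 2004), the claim accrued on 15 July 2004.
8 months from 15 July 2004 is 15 March 2005.
Because the defendant's absence from the jurisdiction ran from 28 October 2004 to 23 September 2005, the deadline is extended by 330 days to 8 February 2006.
By the time the automatic bankruptcy stay began on 3 May 2006, the limitation period had already expired on 8 February 2006; that interval cannot revive it.
Nothing else in the chronology tolls or restarts the period.

8 February 2006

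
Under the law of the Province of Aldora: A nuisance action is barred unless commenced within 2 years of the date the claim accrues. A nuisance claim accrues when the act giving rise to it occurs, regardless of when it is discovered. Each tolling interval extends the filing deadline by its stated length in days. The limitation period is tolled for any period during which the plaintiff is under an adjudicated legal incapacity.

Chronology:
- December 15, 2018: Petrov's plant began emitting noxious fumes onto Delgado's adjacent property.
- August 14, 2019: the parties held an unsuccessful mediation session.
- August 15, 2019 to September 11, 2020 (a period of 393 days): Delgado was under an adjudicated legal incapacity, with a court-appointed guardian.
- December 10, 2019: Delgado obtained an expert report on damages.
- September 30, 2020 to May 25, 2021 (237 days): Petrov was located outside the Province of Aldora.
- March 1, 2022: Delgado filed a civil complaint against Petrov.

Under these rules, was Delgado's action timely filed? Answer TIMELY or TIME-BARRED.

The limitation period began to run on December 15, 2018.
The untolled deadline — 2 years after December 15, 2018 — is December 15, 2020.
The plaintiff's legal incapacity from August 15, 2019 to September 11, 2020 tolled the period for 393 days, extending the deadline to January 12, 2022.
The defendant's absence from the jurisdiction from September 30, 2020 to May 25, 2021 does not toll the period, because no stated rule makes the defendant's absence a tolling event.
Nothing else in the chronology tolls or restarts the period.
Delgado filed on March 1, 2022, after the January 12, 2022 deadline, so the action is time-barred.

TIME-BARRED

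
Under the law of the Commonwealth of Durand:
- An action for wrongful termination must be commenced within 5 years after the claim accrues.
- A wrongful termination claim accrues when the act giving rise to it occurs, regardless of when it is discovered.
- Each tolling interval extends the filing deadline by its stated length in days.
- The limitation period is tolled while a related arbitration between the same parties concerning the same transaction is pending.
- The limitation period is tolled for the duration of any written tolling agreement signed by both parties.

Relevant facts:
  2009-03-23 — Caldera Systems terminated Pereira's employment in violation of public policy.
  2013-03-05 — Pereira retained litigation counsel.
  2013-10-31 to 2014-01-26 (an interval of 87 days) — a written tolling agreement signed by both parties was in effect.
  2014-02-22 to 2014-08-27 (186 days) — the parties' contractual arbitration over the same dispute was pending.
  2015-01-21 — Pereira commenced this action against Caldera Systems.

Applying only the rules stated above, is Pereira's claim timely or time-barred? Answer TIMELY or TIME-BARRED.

The claim accrued on 2009-03-23, when the wrongful act occurred.
Adding the 5 years base period to 2009-03-23 gives a deadline of 2014-03-23, before any tolling.
Because the written tolling agreement ran from 2013-10-31 to 2014-01-26, the deadline is extended by 87 days to 2014-06-18.
Because the pending related arbitration ran from 2014-02-22 to 2014-08-27, the deadline is extended by 186 days to 2014-12-21.
The other events in the timeline have no effect on the limitation period under the stated rules.
Filing on 2015-01-21 missed the 2014-12-21 deadline — the action is time-barred.

TIME-BARRED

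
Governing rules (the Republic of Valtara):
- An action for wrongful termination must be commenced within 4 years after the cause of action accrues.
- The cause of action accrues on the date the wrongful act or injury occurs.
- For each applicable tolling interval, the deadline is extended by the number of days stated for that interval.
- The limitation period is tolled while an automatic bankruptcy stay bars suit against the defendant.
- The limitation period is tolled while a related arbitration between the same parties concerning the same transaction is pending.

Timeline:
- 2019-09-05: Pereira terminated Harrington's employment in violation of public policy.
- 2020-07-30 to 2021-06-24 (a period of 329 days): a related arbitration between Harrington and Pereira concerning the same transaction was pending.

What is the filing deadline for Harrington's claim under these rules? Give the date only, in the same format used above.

The cause of action accrued on 2019-09-05, the date of the act.
4 years from 2019-09-05 is 2023-09-05.
The period was tolled for 329 days by the pending related arbitration (2020-07-30 to 2021-06-24), pushing the deadline to 2024-07-30.

2024-07-30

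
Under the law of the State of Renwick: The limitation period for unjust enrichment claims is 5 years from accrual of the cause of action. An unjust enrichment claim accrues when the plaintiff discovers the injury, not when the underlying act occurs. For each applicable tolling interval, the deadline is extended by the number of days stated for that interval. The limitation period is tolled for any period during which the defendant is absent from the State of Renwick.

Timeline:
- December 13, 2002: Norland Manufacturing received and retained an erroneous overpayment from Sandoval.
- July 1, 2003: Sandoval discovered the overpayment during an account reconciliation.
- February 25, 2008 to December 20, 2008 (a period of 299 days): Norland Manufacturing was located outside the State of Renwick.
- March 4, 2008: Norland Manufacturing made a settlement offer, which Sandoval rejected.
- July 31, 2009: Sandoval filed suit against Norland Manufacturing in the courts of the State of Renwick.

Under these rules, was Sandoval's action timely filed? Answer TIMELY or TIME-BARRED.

Accrual is tied to discovery, so the period began on July 1, 2003 rather than on December 13, 2002 when the act occurred.
5 years from July 1, 2003 is July 1, 2008.
Because the defendant's absence from the jurisdiction ran from February 25, 2008 to December 20, 2008, the deadline is extended by 299 days to April 26, 2009.
Nothing else in the chronology tolls or restarts the period.
Filing on July 31, 2009 missed the April 26, 2009 deadline — the action is time-barred.

TIME-BARRED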